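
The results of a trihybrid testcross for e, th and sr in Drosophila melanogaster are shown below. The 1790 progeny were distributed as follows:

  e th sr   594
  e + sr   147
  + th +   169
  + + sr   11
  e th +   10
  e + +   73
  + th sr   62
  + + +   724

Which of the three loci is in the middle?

The two most frequent reciprocal classes, + + + and e th sr, are the parental types, so the F1 was + + + / e th sr.
The two rarest classes, + + sr and e th +, are the double crossovers. Comparing them with the parentals, only the sr allele has switched, so sr is the middle locus and the order is e – sr – th.

sr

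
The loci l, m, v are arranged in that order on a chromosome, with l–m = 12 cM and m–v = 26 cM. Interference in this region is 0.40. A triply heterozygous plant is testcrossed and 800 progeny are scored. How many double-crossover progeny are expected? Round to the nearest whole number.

Map distances give recombination frequencies of 0.120 and 0.260 for the two intervals.
With interference 0.40 (so coincidence = 0.60), expected double-crossover frequency = 0.120 × 0.260 × 0.60 = 0.01872.
Expected number = 0.01872 × 800 = 14.98 ≈ 15.

15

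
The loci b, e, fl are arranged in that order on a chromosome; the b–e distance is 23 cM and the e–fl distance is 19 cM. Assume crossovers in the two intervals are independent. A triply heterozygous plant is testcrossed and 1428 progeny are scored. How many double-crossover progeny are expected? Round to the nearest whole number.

62

Map distances give recombination frequencies of 0.230 and 0.190 for the two intervals.
With no interference, expected double-crossover frequency = 0.230 × 0.190 = 0.04370.
Expected number = 0.04370 × 1428 = 62.40 ≈ 62.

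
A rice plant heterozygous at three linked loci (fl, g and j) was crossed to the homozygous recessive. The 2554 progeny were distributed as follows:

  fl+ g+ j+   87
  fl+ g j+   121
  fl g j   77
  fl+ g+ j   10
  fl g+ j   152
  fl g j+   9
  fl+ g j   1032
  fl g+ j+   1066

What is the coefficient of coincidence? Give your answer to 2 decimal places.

The two most frequent reciprocal classes, fl+ g j and fl g+ j+, are the parental types, so the F1 was fl+ g j / fl g+ j+.
The two rarest classes, fl+ g+ j and fl g j+, are the double crossovers. Comparing them with the parentals, only the g allele has switched, so g is the middle locus and the order is fl – g – j.
fl–g: (164 + 19)/2554 = 0.0717; g–j: (273 + 19)/2554 = 0.1143.
Expected DCO frequency = 0.0717 × 0.1143 ≈ 0.00820; observed = 19/2554 ≈ 0.00744.
Coefficient of coincidence = 0.00744/0.00820 ≈ 0.91.

0.91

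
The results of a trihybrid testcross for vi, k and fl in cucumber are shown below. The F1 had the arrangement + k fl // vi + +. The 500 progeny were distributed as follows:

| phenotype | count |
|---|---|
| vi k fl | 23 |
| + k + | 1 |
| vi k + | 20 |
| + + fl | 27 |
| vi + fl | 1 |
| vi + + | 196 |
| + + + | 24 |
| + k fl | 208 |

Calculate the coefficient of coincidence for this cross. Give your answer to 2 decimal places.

The two rarest classes, + k + and vi + fl, are the double crossovers. Comparing them with the parentals, only the fl allele has switched, so fl is the middle locus and the order is vi – fl – k.
vi–fl: (47 + 2)/500 = 0.0980; fl–k: (47 + 2)/500 = 0.0980.
Expected DCO frequency = 0.0980 × 0.0980 ≈ 0.00960; observed = 2/500 ≈ 0.00400.
Coefficient of coincidence = 0.00400/0.00960 ≈ 0.42.

0.42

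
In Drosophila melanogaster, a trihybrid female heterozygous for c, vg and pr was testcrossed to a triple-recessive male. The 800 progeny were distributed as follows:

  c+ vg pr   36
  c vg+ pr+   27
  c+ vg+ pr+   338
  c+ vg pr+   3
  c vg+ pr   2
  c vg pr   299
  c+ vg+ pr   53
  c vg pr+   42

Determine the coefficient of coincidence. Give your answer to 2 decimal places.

The two most frequent reciprocal classes, c vg pr and c+ vg+ pr+, are the parental types, so the F1 was c vg pr / c+ vg+ pr+.
The two rarest classes, c vg+ pr and c+ vg pr+, are the double crossovers. Comparing them with the parentals, only the vg allele has switched, so vg is the middle locus and the order is pr – vg – c.
pr–vg: (95 + 5)/800 = 0.1250; vg–c: (63 + 5)/800 = 0.0850.
Expected DCO frequency = 0.1250 × 0.0850 ≈ 0.01063; observed = 5/800 ≈ 0.00625.
Coefficient of coincidence = 0.00625/0.01063 ≈ 0.59.

0.59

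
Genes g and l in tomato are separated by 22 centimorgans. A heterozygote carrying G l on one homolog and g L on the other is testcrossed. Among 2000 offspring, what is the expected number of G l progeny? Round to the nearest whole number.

780

A map distance of 22 centimorgans corresponds to a recombination frequency of 0.220.
The F1 is G l / g L, so G l is a parental gamete class with expected frequency (1 − r)/2 = 0.780/2 = 0.3900.
Expected number = 0.3900 × 2000 = 780.00 ≈ 780.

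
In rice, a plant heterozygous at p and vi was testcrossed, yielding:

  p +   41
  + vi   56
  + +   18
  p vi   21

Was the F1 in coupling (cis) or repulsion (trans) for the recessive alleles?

trans

The two most frequent classes are + vi (56) and p + (41); these are the parental (non-recombinant) types.
So the F1 carried + vi on one chromosome and p + on the other — the recessive alleles are on opposite chromosomes (trans / repulsion).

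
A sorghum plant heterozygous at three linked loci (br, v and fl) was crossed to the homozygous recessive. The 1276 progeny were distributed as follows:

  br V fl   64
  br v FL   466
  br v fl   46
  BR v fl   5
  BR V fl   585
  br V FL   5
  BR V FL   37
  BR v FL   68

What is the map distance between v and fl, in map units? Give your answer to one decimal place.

7.3 map units

The two most frequent reciprocal classes, br v FL and BR V fl, are the parental types, so the F1 was br v FL / BR V fl.
The two rarest classes, br V FL and BR v fl, are the double crossovers. Comparing them with the parentals, only the v allele has switched, so v is the middle locus and the order is fl – v – br.
Crossovers in the fl–v interval produce the single-crossover classes br v fl and BR V FL (46 + 37 = 83) plus the double crossovers (10).
RF(fl–v) = (83 + 10) / 1276 = 93/1276 = 0.0729 → 7.3 map units.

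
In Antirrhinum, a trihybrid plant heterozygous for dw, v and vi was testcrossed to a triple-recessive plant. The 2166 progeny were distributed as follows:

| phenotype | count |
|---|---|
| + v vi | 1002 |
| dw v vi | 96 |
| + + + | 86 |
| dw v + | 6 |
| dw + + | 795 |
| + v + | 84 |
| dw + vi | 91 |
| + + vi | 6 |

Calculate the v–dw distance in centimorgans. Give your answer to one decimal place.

9.0 centimorgans

The two most frequent reciprocal classes, dw + + and + v vi, are the parental types, so the F1 was dw + + / + v vi.
The two rarest classes, dw v + and + + vi, are the double crossovers. Comparing them with the parentals, only the v allele has switched, so v is the middle locus and the order is vi – v – dw.
Crossovers in the v–dw interval produce the single-crossover classes + + + and dw v vi (86 + 96 = 182) plus the double crossovers (12).
RF(v–dw) = (182 + 12) / 2166 = 194/2166 = 0.0896 → 9.0 centimorgans.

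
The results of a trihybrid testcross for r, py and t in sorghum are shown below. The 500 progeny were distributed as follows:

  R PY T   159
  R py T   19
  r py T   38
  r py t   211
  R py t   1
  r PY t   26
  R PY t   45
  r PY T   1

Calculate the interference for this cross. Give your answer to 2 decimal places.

0.75

The two most frequent reciprocal classes, R PY T and r py t, are the parental types, so the F1 was R PY T / r py t.
The two rarest classes, r PY T and R py t, are the double crossovers. Comparing them with the parentals, only the r allele has switched, so r is the middle locus and the order is py – r – t.
py–r: (45 + 2)/500 = 0.0940; r–t: (83 + 2)/500 = 0.1700.
Expected DCO frequency = 0.0940 × 0.1700 ≈ 0.01598; observed = 2/500 ≈ 0.00400.
Coefficient of coincidence = 0.00400/0.01598 ≈ 0.25; interference = 1 − 0.25 = 0.75.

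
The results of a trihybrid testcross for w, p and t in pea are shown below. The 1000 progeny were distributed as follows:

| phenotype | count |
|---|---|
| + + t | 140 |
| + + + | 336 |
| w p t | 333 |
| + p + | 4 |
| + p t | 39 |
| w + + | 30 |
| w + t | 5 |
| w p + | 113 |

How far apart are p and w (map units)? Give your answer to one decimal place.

7.8 map units

The two most frequent reciprocal classes, w p t and + + +, are the parental types, so the F1 was w p t / + + +.
The two rarest classes, w + t and + p +, are the double crossovers. Comparing them with the parentals, only the p allele has switched, so p is the middle locus and the order is t – p – w.
Crossovers in the p–w interval produce the single-crossover classes + p t and w + + (39 + 30 = 69) plus the double crossovers (9).
RF(p–w) = (69 + 9) / 1000 = 78/1000 = 0.0780 → 7.8 map units.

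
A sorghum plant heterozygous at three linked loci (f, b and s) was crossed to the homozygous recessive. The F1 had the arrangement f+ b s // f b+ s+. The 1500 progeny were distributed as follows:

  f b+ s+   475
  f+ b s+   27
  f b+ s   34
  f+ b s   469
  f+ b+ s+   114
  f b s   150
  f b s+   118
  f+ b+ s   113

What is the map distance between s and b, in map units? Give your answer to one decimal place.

The two rarest classes, f+ b s+ and f b+ s, are the double crossovers. Comparing them with the parentals, only the s allele has switched, so s is the middle locus and the order is f – s – b.
Crossovers in the s–b interval produce the single-crossover classes f+ b+ s and f b s+ (113 + 118 = 231) plus the double crossovers (61).
RF(s–b) = (231 + 61) / 1500 = 292/1500 = 0.1947 → 19.5 map units.

19.5 map units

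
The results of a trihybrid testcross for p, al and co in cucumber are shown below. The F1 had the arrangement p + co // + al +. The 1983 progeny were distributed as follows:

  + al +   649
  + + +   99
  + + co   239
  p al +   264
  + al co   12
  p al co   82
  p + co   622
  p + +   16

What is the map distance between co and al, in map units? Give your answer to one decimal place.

The two rarest classes, p + + and + al co, are the double crossovers. Comparing them with the parentals, only the co allele has switched, so co is the middle locus and the order is p – co – al.
Crossovers in the co–al interval produce the single-crossover classes p al co and + + + (82 + 99 = 181) plus the double crossovers (28).
RF(co–al) = (181 + 28) / 1983 = 209/1983 = 0.1054 → 10.5 map units.

10.5 map units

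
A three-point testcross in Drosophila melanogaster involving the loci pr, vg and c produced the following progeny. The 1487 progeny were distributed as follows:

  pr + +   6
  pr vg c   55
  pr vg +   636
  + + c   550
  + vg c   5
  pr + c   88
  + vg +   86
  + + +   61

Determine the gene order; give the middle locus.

The two most frequent reciprocal classes, pr vg + and + + c, are the parental types, so the F1 was pr vg + / + + c.
The two rarest classes, pr + + and + vg c, are the double crossovers. Comparing them with the parentals, only the vg allele has switched, so vg is the middle locus and the order is pr – vg – c.

vg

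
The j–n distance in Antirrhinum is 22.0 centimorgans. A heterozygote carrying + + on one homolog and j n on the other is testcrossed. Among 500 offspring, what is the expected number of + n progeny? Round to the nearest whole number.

55

A map distance of 22.0 centimorgans corresponds to a recombination frequency of 0.220.
The F1 is + + / j n, so + n is a recombinant gamete class with expected frequency r/2 = 0.220/2 = 0.1100.
Expected number = 0.1100 × 500 = 55.00 ≈ 55.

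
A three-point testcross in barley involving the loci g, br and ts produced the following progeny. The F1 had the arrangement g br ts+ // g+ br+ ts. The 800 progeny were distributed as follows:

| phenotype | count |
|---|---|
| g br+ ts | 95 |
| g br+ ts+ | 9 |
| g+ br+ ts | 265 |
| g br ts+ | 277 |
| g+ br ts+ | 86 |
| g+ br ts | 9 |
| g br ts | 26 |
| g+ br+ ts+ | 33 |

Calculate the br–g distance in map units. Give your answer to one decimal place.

The two rarest classes, g br+ ts+ and g+ br ts, are the double crossovers. Comparing them with the parentals, only the br allele has switched, so br is the middle locus and the order is g – br – ts.
Crossovers in the g–br interval produce the single-crossover classes g+ br ts+ and g br+ ts (86 + 95 = 181) plus the double crossovers (18).
RF(g–br) = (181 + 18) / 800 = 199/800 = 0.2487 → 24.9 map units.

24.9 map units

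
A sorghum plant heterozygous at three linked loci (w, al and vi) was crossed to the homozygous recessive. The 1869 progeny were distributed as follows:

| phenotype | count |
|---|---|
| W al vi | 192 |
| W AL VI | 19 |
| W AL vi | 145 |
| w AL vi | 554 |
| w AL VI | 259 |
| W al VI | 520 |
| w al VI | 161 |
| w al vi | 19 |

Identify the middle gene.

The two most frequent reciprocal classes, w AL vi and W al VI, are the parental types, so the F1 was w AL vi / W al VI.
The two rarest classes, w al vi and W AL VI, are the double crossovers. Comparing them with the parentals, only the al allele has switched, so al is the middle locus and the order is w – al – vi.

al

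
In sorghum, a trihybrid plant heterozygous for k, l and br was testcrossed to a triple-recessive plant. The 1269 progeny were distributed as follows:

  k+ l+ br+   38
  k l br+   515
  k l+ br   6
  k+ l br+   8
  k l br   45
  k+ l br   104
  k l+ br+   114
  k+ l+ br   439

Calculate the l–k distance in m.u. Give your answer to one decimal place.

The two most frequent reciprocal classes, k l br+ and k+ l+ br, are the parental types, so the F1 was k l br+ / k+ l+ br.
The two rarest classes, k+ l br+ and k l+ br, are the double crossovers. Comparing them with the parentals, only the k allele has switched, so k is the middle locus and the order is br – k – l.
Crossovers in the k–l interval produce the single-crossover classes k l+ br+ and k+ l br (114 + 104 = 218) plus the double crossovers (14).
RF(k–l) = (218 + 14) / 1269 = 232/1269 = 0.1828 → 18.3 m.u.

18.3 m.u.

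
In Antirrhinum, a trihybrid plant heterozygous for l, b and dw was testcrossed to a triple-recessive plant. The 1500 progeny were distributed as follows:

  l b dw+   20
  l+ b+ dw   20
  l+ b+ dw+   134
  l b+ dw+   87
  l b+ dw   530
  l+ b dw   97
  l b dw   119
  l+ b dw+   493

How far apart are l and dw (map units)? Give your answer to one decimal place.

14.9 map units

The two most frequent reciprocal classes, l+ b dw+ and l b+ dw, are the parental types, so the F1 was l+ b dw+ / l b+ dw.
The two rarest classes, l b dw+ and l+ b+ dw, are the double crossovers. Comparing them with the parentals, only the l allele has switched, so l is the middle locus and the order is b – l – dw.
Crossovers in the l–dw interval produce the single-crossover classes l+ b dw and l b+ dw+ (97 + 87 = 184) plus the double crossovers (40).
RF(l–dw) = (184 + 40) / 1500 = 224/1500 = 0.1493 → 14.9 map units.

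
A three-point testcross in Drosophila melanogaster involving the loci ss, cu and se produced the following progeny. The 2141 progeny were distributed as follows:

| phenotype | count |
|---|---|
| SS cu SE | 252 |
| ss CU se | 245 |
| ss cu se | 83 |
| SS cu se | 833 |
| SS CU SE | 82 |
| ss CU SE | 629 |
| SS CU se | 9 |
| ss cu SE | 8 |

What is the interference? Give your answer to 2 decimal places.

0.61

The two most frequent reciprocal classes, ss CU SE and SS cu se, are the parental types, so the F1 was ss CU SE / SS cu se.
The two rarest classes, ss cu SE and SS CU se, are the double crossovers. Comparing them with the parentals, only the cu allele has switched, so cu is the middle locus and the order is se – cu – ss.
se–cu: (497 + 17)/2141 = 0.2401; cu–ss: (165 + 17)/2141 = 0.0850.
Expected DCO frequency = 0.2401 × 0.0850 ≈ 0.02041; observed = 17/2141 ≈ 0.00794.
Coefficient of coincidence = 0.00794/0.02041 ≈ 0.39; interference = 1 − 0.39 = 0.61.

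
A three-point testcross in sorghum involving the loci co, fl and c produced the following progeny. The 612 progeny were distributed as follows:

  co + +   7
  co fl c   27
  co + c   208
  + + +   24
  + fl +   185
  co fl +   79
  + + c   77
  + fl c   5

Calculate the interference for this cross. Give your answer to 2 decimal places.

The two most frequent reciprocal classes, co + c and + fl +, are the parental types, so the F1 was co + c / + fl +.
The two rarest classes, co + + and + fl c, are the double crossovers. Comparing them with the parentals, only the c allele has switched, so c is the middle locus and the order is fl – c – co.
fl–c: (51 + 12)/612 = 0.1029; c–co: (156 + 12)/612 = 0.2745.
Expected DCO frequency = 0.1029 × 0.2745 ≈ 0.02825; observed = 12/612 ≈ 0.01961.
Coefficient of coincidence = 0.01961/0.02825 ≈ 0.69; interference = 1 − 0.69 = 0.31.

0.31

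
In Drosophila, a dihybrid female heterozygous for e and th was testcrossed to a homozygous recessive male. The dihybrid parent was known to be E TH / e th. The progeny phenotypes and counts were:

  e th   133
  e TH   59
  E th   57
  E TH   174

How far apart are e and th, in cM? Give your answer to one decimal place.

The recombinant classes are E th and e TH: 57 + 59 = 116.
Recombination frequency = 116/423 = 0.2742 ≈ 27.4%, i.e. 27.4 cM.

27.4 cM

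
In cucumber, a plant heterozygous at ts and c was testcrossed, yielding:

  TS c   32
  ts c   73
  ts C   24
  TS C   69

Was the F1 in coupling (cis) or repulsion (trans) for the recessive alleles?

cis

The two most frequent classes are TS C (69) and ts c (73); these are the parental (non-recombinant) types.
So the F1 carried TS C on one chromosome and ts c on the other — the recessive alleles are on the same chromosome (cis / coupling).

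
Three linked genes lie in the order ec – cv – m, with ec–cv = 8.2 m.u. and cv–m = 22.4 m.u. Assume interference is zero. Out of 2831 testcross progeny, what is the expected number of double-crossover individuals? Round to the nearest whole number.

Map distances give recombination frequencies of 0.082 and 0.224 for the two intervals.
With no interference, expected double-crossover frequency = 0.082 × 0.224 = 0.01837.
Expected number = 0.01837 × 2831 = 52.00 ≈ 52.

52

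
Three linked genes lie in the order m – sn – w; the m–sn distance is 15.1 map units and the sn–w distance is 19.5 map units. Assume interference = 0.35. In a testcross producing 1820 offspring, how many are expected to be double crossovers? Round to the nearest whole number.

Map distances give recombination frequencies of 0.151 and 0.195 for the two intervals.
With interference 0.35 (so coincidence = 0.65), expected double-crossover frequency = 0.151 × 0.195 × 0.65 = 0.01914.
Expected number = 0.01914 × 1820 = 34.83 ≈ 35.

35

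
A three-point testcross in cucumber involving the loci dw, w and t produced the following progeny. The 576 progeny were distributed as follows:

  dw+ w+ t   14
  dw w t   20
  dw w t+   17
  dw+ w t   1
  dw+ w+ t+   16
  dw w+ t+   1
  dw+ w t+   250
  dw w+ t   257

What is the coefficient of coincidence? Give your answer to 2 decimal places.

The two most frequent reciprocal classes, dw w+ t and dw+ w t+, are the parental types, so the F1 was dw w+ t / dw+ w t+.
The two rarest classes, dw w+ t+ and dw+ w t, are the double crossovers. Comparing them with the parentals, only the t allele has switched, so t is the middle locus and the order is w – t – dw.
w–t: (36 + 2)/576 = 0.0660; t–dw: (31 + 2)/576 = 0.0573.
Expected DCO frequency = 0.0660 × 0.0573 ≈ 0.00378; observed = 2/576 ≈ 0.00347.
Coefficient of coincidence = 0.00347/0.00378 ≈ 0.92.

0.92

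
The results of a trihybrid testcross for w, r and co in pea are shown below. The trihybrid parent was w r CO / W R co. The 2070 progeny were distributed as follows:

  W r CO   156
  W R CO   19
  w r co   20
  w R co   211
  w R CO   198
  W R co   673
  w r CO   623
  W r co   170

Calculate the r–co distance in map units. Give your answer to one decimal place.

19.7 map units

The two rarest classes, w r co and W R CO, are the double crossovers. Comparing them with the parentals, only the co allele has switched, so co is the middle locus and the order is r – co – w.
Crossovers in the r–co interval produce the single-crossover classes w R CO and W r co (198 + 170 = 368) plus the double crossovers (39).
RF(r–co) = (368 + 39) / 2070 = 407/2070 = 0.1966 → 19.7 map units.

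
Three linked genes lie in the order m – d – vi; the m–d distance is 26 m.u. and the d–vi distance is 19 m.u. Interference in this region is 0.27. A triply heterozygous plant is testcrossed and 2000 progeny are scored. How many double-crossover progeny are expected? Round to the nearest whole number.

Map distances give recombination frequencies of 0.260 and 0.190 for the two intervals.
With interference 0.27 (so coincidence = 0.73), expected double-crossover frequency = 0.260 × 0.190 × 0.73 = 0.03606.
Expected number = 0.03606 × 2000 = 72.12 ≈ 72.

72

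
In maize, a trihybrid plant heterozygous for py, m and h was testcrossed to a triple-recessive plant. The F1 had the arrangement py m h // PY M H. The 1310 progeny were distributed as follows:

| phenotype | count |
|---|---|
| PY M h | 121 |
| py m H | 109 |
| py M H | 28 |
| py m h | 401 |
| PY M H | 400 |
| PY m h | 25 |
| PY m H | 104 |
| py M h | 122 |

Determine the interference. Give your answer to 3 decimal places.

The two rarest classes, PY m h and py M H, are the double crossovers. Comparing them with the parentals, only the py allele has switched, so py is the middle locus and the order is m – py – h.
m–py: (226 + 53)/1310 = 0.2130; py–h: (230 + 53)/1310 = 0.2160.
Expected DCO frequency = 0.2130 × 0.2160 ≈ 0.04601; observed = 53/1310 ≈ 0.04046.
Coefficient of coincidence = 0.04046/0.04601 ≈ 0.879; interference = 1 − 0.879 = 0.121.

0.121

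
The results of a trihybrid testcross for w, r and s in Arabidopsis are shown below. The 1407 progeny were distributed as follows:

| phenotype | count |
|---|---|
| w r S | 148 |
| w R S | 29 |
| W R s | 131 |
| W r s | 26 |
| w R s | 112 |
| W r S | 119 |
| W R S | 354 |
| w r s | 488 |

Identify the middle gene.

The two most frequent reciprocal classes, W R S and w r s, are the parental types, so the F1 was W R S / w r s.
The two rarest classes, w R S and W r s, are the double crossovers. Comparing them with the parentals, only the w allele has switched, so w is the middle locus and the order is r – w – s.

w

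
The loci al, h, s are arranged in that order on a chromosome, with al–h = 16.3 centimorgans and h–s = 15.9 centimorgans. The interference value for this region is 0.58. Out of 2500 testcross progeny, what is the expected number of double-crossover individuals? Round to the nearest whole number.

Map distances give recombination frequencies of 0.163 and 0.159 for the two intervals.
With interference 0.58 (so coincidence = 0.42), expected double-crossover frequency = 0.163 × 0.159 × 0.42 = 0.01089.
Expected number = 0.01089 × 2500 = 27.21 ≈ 27.

27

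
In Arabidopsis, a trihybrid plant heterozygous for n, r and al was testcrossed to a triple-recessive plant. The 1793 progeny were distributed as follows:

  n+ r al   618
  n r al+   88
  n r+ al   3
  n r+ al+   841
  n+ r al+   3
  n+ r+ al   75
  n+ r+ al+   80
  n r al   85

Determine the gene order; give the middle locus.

The two most frequent reciprocal classes, n r+ al+ and n+ r al, are the parental types, so the F1 was n r+ al+ / n+ r al.
The two rarest classes, n r+ al and n+ r al+, are the double crossovers. Comparing them with the parentals, only the al allele has switched, so al is the middle locus and the order is r – al – n.

al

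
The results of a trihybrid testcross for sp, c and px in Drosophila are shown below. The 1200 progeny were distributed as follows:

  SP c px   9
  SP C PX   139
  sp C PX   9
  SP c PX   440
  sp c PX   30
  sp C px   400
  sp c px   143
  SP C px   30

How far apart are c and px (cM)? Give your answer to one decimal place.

25.0 cM

The two most frequent reciprocal classes, sp C px and SP c PX, are the parental types, so the F1 was sp C px / SP c PX.
The two rarest classes, sp C PX and SP c px, are the double crossovers. Comparing them with the parentals, only the px allele has switched, so px is the middle locus and the order is sp – px – c.
Crossovers in the px–c interval produce the single-crossover classes sp c px and SP C PX (143 + 139 = 282) plus the double crossovers (18).
RF(px–c) = (282 + 18) / 1200 = 300/1200 = 0.2500 → 25.0 cM.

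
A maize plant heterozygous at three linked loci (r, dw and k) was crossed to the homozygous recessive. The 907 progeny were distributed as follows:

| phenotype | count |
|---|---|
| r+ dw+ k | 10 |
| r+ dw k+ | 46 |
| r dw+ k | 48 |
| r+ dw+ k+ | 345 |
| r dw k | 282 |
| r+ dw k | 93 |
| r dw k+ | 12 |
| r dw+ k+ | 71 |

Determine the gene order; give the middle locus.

The two most frequent reciprocal classes, r+ dw+ k+ and r dw k, are the parental types, so the F1 was r+ dw+ k+ / r dw k.
The two rarest classes, r+ dw+ k and r dw k+, are the double crossovers. Comparing them with the parentals, only the k allele has switched, so k is the middle locus and the order is r – k – dw.

k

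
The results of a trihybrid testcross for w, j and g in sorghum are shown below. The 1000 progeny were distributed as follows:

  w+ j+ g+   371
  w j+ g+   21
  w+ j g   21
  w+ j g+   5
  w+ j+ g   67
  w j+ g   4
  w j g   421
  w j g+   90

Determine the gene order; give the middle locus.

j

The two most frequent reciprocal classes, w j g and w+ j+ g+, are the parental types, so the F1 was w j g / w+ j+ g+.
The two rarest classes, w j+ g and w+ j g+, are the double crossovers. Comparing them with the parentals, only the j allele has switched, so j is the middle locus and the order is g – j – w.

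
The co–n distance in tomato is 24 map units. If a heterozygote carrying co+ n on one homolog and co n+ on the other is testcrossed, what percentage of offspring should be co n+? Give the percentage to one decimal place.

A map distance of 24 map units corresponds to a recombination frequency of 0.240.
The F1 is co+ n / co n+, so co n+ is a parental gamete class with expected frequency (1 − r)/2 = 0.760/2 = 0.3800.
That is 0.3800 = 38.0% of the progeny.

38.0%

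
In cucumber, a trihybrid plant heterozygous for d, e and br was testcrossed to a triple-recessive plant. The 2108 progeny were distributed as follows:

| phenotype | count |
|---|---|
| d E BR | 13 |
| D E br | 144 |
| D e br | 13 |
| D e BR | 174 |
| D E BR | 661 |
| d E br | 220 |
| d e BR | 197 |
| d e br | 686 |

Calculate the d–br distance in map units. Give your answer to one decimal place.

The two most frequent reciprocal classes, d e br and D E BR, are the parental types, so the F1 was d e br / D E BR.
The two rarest classes, D e br and d E BR, are the double crossovers. Comparing them with the parentals, only the d allele has switched, so d is the middle locus and the order is e – d – br.
Crossovers in the d–br interval produce the single-crossover classes d e BR and D E br (197 + 144 = 341) plus the double crossovers (26).
RF(d–br) = (341 + 26) / 2108 = 367/2108 = 0.1741 → 17.4 map units.

17.4 map units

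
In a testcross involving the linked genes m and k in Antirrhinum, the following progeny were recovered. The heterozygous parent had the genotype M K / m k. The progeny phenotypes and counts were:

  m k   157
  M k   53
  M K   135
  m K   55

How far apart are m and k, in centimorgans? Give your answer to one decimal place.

27.0 centimorgans

The recombinant classes are M k and m K: 53 + 55 = 108.
Recombination frequency = 108/400 = 0.2700 ≈ 27.0%, i.e. 27.0 centimorgans.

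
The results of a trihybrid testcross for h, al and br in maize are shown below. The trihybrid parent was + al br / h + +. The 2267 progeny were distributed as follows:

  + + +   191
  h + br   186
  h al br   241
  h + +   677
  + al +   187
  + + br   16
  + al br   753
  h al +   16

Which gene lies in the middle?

al

The two rarest classes, + + br and h al +, are the double crossovers. Comparing them with the parentals, only the al allele has switched, so al is the middle locus and the order is br – al – h.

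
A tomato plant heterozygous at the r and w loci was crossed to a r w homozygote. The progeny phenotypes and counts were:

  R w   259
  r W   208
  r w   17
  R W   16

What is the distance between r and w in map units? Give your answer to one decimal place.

6.6 map units

The two most frequent classes, R w (259) and r W (208), are the parental types, so the F1 was R w / r W.
The recombinant classes are R W and r w: 16 + 17 = 33.
Recombination frequency = 33/500 = 0.0660 ≈ 6.6%, i.e. 6.6 map units.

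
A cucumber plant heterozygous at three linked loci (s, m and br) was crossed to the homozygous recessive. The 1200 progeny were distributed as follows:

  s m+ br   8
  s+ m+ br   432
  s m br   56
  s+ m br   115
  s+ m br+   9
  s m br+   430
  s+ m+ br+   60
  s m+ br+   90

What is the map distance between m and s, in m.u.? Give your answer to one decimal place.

The two most frequent reciprocal classes, s+ m+ br and s m br+, are the parental types, so the F1 was s+ m+ br / s m br+.
The two rarest classes, s m+ br and s+ m br+, are the double crossovers. Comparing them with the parentals, only the s allele has switched, so s is the middle locus and the order is br – s – m.
Crossovers in the s–m interval produce the single-crossover classes s+ m br and s m+ br+ (115 + 90 = 205) plus the double crossovers (17).
RF(s–m) = (205 + 17) / 1200 = 222/1200 = 0.1850 → 18.5 m.u.

18.5 m.u.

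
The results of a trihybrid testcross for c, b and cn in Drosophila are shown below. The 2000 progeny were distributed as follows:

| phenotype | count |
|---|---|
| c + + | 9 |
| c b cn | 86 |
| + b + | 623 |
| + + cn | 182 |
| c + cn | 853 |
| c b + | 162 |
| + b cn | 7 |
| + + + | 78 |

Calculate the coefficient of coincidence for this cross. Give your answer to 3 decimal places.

0.494

The two most frequent reciprocal classes, c + cn and + b +, are the parental types, so the F1 was c + cn / + b +.
The two rarest classes, c + + and + b cn, are the double crossovers. Comparing them with the parentals, only the cn allele has switched, so cn is the middle locus and the order is c – cn – b.
c–cn: (344 + 16)/2000 = 0.1800; cn–b: (164 + 16)/2000 = 0.0900.
Expected DCO frequency = 0.1800 × 0.0900 ≈ 0.01620; observed = 16/2000 ≈ 0.00800.
Coefficient of coincidence = 0.00800/0.01620 ≈ 0.494.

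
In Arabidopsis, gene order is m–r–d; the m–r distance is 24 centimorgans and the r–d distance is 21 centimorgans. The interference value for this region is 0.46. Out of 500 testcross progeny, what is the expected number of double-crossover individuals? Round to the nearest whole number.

Map distances give recombination frequencies of 0.240 and 0.210 for the two intervals.
With interference 0.46 (so coincidence = 0.54), expected double-crossover frequency = 0.240 × 0.210 × 0.54 = 0.02722.
Expected number = 0.02722 × 500 = 13.61 ≈ 14.

14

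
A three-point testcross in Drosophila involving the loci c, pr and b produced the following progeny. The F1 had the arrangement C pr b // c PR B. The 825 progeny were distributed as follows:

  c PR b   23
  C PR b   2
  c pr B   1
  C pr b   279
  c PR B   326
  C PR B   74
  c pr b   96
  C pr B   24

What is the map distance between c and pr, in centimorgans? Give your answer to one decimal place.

The two rarest classes, C PR b and c pr B, are the double crossovers. Comparing them with the parentals, only the pr allele has switched, so pr is the middle locus and the order is c – pr – b.
Crossovers in the c–pr interval produce the single-crossover classes c pr b and C PR B (96 + 74 = 170) plus the double crossovers (3).
RF(c–pr) = (170 + 3) / 825 = 173/825 = 0.2097 → 21.0 centimorgans.

21.0 centimorgans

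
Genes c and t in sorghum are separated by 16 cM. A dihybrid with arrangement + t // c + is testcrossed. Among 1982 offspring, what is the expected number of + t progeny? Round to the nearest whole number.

832

A map distance of 16 cM corresponds to a recombination frequency of 0.160.
The F1 is + t / c +, so + t is a parental gamete class with expected frequency (1 − r)/2 = 0.840/2 = 0.4200.
Expected number = 0.4200 × 1982 = 832.44 ≈ 832.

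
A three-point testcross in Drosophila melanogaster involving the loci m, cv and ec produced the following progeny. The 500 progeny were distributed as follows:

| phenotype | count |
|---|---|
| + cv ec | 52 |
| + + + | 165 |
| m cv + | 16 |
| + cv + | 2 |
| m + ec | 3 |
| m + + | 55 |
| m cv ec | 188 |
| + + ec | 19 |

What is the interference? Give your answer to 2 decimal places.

0.44

The two most frequent reciprocal classes, + + + and m cv ec, are the parental types, so the F1 was + + + / m cv ec.
The two rarest classes, + cv + and m + ec, are the double crossovers. Comparing them with the parentals, only the cv allele has switched, so cv is the middle locus and the order is m – cv – ec.
m–cv: (107 + 5)/500 = 0.2240; cv–ec: (35 + 5)/500 = 0.0800.
Expected DCO frequency = 0.2240 × 0.0800 ≈ 0.01792; observed = 5/500 ≈ 0.01000.
Coefficient of coincidence = 0.01000/0.01792 ≈ 0.56; interference = 1 − 0.56 = 0.44.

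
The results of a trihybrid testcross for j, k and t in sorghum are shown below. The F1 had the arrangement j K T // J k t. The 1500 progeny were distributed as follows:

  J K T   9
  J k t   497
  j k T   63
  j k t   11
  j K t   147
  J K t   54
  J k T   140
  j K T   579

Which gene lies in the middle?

The two rarest classes, J K T and j k t, are the double crossovers. Comparing them with the parentals, only the j allele has switched, so j is the middle locus and the order is t – j – k.

j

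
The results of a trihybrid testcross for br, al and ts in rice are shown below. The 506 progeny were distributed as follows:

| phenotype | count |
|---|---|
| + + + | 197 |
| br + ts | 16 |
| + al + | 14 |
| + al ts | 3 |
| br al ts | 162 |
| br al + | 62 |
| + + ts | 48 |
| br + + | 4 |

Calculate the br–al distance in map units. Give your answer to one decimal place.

7.3 map units

The two most frequent reciprocal classes, br al ts and + + +, are the parental types, so the F1 was br al ts / + + +.
The two rarest classes, + al ts and br + +, are the double crossovers. Comparing them with the parentals, only the br allele has switched, so br is the middle locus and the order is al – br – ts.
Crossovers in the al–br interval produce the single-crossover classes br + ts and + al + (16 + 14 = 30) plus the double crossovers (7).
RF(al–br) = (30 + 7) / 506 = 37/506 = 0.0731 → 7.3 map units.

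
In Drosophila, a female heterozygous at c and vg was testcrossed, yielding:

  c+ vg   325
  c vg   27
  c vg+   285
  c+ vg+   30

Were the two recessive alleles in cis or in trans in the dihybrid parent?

trans

The two most frequent classes are c+ vg (325) and c vg+ (285); these are the parental (non-recombinant) types.
So the F1 carried c+ vg on one chromosome and c vg+ on the other — the recessive alleles are on opposite chromosomes (trans / repulsion).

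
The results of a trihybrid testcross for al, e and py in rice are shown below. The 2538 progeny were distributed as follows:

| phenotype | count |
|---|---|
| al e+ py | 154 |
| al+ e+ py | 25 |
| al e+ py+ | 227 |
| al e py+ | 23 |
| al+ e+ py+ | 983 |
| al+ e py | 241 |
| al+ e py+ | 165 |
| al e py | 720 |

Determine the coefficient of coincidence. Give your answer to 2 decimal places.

The two most frequent reciprocal classes, al+ e+ py+ and al e py, are the parental types, so the F1 was al+ e+ py+ / al e py.
The two rarest classes, al+ e+ py and al e py+, are the double crossovers. Comparing them with the parentals, only the py allele has switched, so py is the middle locus and the order is e – py – al.
e–py: (319 + 48)/2538 = 0.1446; py–al: (468 + 48)/2538 = 0.2033.
Expected DCO frequency = 0.1446 × 0.2033 ≈ 0.02940; observed = 48/2538 ≈ 0.01891.
Coefficient of coincidence = 0.01891/0.02940 ≈ 0.64.

0.64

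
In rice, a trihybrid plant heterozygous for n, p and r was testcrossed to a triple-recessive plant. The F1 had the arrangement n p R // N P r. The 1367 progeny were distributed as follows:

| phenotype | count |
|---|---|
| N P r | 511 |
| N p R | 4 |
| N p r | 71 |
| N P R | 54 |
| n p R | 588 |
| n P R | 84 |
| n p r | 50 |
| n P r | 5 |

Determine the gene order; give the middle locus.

The two rarest classes, N p R and n P r, are the double crossovers. Comparing them with the parentals, only the n allele has switched, so n is the middle locus and the order is p – n – r.

n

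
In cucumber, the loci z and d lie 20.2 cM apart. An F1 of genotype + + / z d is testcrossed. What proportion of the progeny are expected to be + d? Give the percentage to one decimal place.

10.1%

A map distance of 20.2 cM corresponds to a recombination frequency of 0.202.
The F1 is + + / z d, so + d is a recombinant gamete class with expected frequency r/2 = 0.202/2 = 0.1010.
That is 0.1010 = 10.1% of the progeny.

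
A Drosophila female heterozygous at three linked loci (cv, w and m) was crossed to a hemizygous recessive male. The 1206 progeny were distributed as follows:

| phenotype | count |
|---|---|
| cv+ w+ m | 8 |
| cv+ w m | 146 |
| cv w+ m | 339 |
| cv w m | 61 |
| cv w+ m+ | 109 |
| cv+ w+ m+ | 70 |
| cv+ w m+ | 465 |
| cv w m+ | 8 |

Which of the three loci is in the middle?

The two most frequent reciprocal classes, cv w+ m and cv+ w m+, are the parental types, so the F1 was cv w+ m / cv+ w m+.
The two rarest classes, cv+ w+ m and cv w m+, are the double crossovers. Comparing them with the parentals, only the cv allele has switched, so cv is the middle locus and the order is m – cv – w.

cv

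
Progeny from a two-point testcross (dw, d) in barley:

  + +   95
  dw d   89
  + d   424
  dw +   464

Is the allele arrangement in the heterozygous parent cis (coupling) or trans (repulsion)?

trans

The two most frequent classes are + d (424) and dw + (464); these are the parental (non-recombinant) types.
So the F1 carried + d on one chromosome and dw + on the other — the recessive alleles are on opposite chromosomes (trans / repulsion).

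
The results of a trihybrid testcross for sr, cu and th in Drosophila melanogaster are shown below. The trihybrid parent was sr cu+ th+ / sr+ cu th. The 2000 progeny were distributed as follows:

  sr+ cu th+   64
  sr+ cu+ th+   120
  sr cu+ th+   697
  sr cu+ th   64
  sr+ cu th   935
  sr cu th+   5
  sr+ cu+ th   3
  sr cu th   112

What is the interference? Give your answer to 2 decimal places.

0.51

The two rarest classes, sr cu th+ and sr+ cu+ th, are the double crossovers. Comparing them with the parentals, only the cu allele has switched, so cu is the middle locus and the order is sr – cu – th.
sr–cu: (232 + 8)/2000 = 0.1200; cu–th: (128 + 8)/2000 = 0.0680.
Expected DCO frequency = 0.1200 × 0.0680 ≈ 0.00816; observed = 8/2000 ≈ 0.00400.
Coefficient of coincidence = 0.00400/0.00816 ≈ 0.49; interference = 1 − 0.49 = 0.51.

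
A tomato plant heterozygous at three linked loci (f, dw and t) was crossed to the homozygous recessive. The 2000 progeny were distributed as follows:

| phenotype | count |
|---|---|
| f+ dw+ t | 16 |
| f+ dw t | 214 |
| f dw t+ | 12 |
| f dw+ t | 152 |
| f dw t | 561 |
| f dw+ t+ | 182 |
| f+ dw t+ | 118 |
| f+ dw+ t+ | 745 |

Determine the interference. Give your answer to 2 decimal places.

The two most frequent reciprocal classes, f dw t and f+ dw+ t+, are the parental types, so the F1 was f dw t / f+ dw+ t+.
The two rarest classes, f dw t+ and f+ dw+ t, are the double crossovers. Comparing them with the parentals, only the t allele has switched, so t is the middle locus and the order is f – t – dw.
f–t: (396 + 28)/2000 = 0.2120; t–dw: (270 + 28)/2000 = 0.1490.
Expected DCO frequency = 0.2120 × 0.1490 ≈ 0.03159; observed = 28/2000 ≈ 0.01400.
Coefficient of coincidence = 0.01400/0.03159 ≈ 0.44; interference = 1 − 0.44 = 0.56.

0.56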